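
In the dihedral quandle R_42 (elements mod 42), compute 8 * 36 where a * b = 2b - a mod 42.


8 * 36 = 2*36 - 8 mod 42
= 72 - 8 mod 42
= 64 mod 42 = 22

22


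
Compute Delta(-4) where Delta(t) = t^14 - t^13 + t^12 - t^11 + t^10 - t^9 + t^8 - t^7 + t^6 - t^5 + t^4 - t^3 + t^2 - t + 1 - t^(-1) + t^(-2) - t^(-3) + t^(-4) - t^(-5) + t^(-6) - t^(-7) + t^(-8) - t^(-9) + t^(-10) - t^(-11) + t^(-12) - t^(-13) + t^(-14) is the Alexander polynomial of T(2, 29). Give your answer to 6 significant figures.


Substituting t = -4 into Delta(t) = t^14 - t^13 + t^12 - t^11 + t^10 - t^9 + t^8 - t^7 + t^6 - t^5 + t^4 - t^3 + t^2 - t + 1 - t^(-1) + t^(-2) - t^(-3) + t^(-4) - t^(-5) + t^(-6) - t^(-7) + t^(-8) - t^(-9) + t^(-10) - t^(-11) + t^(-12) - t^(-13) + t^(-14):
Term values: (268435456) + (67108864) + (16777216) + (4194304) + (1048576) + (262144) + (65536) + (16384) + (4096) + (1024) + (256) + (64) + (16) + (4) + (1) + (0.25) + (0.0625) + (0.015625) + (0.00390625) + (0.000976562) + (0.000244141) + (6.10352e-05) + (1.52588e-05) + (3.8147e-06) + (9.53674e-07) + (2.38419e-07) + (5.96046e-08) + (1.49012e-08) + (3.72529e-09)
Sum = 357913941.3
Rounded to 6 significant figures: 3.57914e+08

3.57914e+08


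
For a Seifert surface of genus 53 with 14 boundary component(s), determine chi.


chi = 2 - 2g - b
= 2 - 2*53 - 14
= 2 - 106 - 14 = -118

-118


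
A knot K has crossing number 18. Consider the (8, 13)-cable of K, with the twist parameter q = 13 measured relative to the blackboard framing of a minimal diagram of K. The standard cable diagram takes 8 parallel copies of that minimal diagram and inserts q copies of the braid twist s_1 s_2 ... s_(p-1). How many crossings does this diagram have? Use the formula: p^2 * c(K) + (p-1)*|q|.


Step 1: Each of the c(K) crossings of the companion diagram becomes p*p = p^2 crossings among the p parallel strands, and each of the |q| twists s_1 s_2 ... s_(p-1) adds (p-1) crossings.
  Crossings = p^2 * c(K) + (p-1)*|q|
Step 2: = 8^2 * 18 + (8-1)*13
Step 3: = 64*18 + 7*13
Step 4: = 1152 + 91 = 1243

1243


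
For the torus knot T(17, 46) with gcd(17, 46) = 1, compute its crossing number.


For a torus knot T(p, q) with gcd(p,q)=1,
the crossing number is min(p*(q-1), q*(p-1)).
p*(q-1) = 17*45 = 765
q*(p-1) = 46*16 = 736
min(765, 736) = 736

736


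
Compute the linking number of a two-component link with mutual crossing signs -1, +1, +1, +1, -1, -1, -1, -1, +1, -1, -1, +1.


Step 1: Count positive crossings: 5
Step 2: Count negative crossings: 7
Step 3: Sum of signs = 5 - 7 = -2
Step 4: Linking number = sum/2 = -2/2 = -1

-1


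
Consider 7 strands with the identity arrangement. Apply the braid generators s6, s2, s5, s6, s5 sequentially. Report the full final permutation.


Starting with identity [1, 2, 3, 4, 5, 6, 7].
Apply generators in sequence:
  After s6: [1, 2, 3, 4, 5, 7, 6]
  After s2: [1, 3, 2, 4, 5, 7, 6]
  After s5: [1, 3, 2, 4, 7, 5, 6]
  After s6: [1, 3, 2, 4, 7, 6, 5]
  After s5: [1, 3, 2, 4, 6, 7, 5]
Final permutation: [1, 3, 2, 4, 6, 7, 5]

[1, 3, 2, 4, 6, 7, 5]


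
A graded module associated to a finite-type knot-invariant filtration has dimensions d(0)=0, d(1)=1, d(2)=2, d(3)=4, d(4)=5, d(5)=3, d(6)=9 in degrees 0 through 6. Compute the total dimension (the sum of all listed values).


Total dimension = d(0) + d(1) + ... + d(6)
= 0 + 1 + 2 + 4 + 5 + 3 + 9
= 24

24


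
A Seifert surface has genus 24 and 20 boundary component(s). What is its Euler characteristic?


chi = 2 - 2g - b
= 2 - 2*24 - 20
= 2 - 48 - 20 = -66

-66


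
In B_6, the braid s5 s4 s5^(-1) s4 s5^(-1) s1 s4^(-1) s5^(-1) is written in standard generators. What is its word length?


The word length counts the number of generators (including inverses).
Listing each generator: s5, s4, s5^(-1), s4, s5^(-1), s1, s4^(-1), s5^(-1)
There are 8 generators in this braid word.

8


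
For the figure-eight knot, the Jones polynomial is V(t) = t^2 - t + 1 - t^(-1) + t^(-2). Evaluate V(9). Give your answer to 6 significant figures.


Substituting t = 9 into V(t) = t^2 - t + 1 - t^(-1) + t^(-2):
  (+)t^(2) = 81
  (-)t^(1) = -9
  (+)t^(0) = 1
  (-)t^(-1) = -0.111111
  (+)t^(-2) = 0.0123457
Sum = (81) + (-9) + (1) + (-0.111111) + (0.0123457)
= 72.90123457
Rounded to 6 significant figures: 72.9012

72.9012


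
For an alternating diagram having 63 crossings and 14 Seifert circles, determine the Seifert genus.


For alternating knots, g = (c - s + 1)/2.
= (63 - 14 + 1)/2
= 50/2 = 25

25


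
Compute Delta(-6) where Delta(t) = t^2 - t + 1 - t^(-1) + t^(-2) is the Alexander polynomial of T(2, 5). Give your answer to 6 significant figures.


Substituting t = -6 into Delta(t) = t^2 - t + 1 - t^(-1) + t^(-2):
Term values: (36) + (6) + (1) + (0.166667) + (0.0277778)
Sum = 43.19444444
Rounded to 6 significant figures: 43.1944

43.1944


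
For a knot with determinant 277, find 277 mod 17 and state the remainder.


Step 1: A knot is p-colorable if and only if p divides its determinant.
Step 2: Compute 277 mod 17.
277 = 16 * 17 + 5
Step 3: 277 mod 17 = 5
Step 4: The knot is 17-colorable: no

5


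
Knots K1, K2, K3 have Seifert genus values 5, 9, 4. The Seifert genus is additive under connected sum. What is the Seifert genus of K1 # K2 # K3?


The Seifert genus is additive under connected sum.
Seifert genus(K1 # K2 # K3) = (5) + (9) + (4)
= 18

18


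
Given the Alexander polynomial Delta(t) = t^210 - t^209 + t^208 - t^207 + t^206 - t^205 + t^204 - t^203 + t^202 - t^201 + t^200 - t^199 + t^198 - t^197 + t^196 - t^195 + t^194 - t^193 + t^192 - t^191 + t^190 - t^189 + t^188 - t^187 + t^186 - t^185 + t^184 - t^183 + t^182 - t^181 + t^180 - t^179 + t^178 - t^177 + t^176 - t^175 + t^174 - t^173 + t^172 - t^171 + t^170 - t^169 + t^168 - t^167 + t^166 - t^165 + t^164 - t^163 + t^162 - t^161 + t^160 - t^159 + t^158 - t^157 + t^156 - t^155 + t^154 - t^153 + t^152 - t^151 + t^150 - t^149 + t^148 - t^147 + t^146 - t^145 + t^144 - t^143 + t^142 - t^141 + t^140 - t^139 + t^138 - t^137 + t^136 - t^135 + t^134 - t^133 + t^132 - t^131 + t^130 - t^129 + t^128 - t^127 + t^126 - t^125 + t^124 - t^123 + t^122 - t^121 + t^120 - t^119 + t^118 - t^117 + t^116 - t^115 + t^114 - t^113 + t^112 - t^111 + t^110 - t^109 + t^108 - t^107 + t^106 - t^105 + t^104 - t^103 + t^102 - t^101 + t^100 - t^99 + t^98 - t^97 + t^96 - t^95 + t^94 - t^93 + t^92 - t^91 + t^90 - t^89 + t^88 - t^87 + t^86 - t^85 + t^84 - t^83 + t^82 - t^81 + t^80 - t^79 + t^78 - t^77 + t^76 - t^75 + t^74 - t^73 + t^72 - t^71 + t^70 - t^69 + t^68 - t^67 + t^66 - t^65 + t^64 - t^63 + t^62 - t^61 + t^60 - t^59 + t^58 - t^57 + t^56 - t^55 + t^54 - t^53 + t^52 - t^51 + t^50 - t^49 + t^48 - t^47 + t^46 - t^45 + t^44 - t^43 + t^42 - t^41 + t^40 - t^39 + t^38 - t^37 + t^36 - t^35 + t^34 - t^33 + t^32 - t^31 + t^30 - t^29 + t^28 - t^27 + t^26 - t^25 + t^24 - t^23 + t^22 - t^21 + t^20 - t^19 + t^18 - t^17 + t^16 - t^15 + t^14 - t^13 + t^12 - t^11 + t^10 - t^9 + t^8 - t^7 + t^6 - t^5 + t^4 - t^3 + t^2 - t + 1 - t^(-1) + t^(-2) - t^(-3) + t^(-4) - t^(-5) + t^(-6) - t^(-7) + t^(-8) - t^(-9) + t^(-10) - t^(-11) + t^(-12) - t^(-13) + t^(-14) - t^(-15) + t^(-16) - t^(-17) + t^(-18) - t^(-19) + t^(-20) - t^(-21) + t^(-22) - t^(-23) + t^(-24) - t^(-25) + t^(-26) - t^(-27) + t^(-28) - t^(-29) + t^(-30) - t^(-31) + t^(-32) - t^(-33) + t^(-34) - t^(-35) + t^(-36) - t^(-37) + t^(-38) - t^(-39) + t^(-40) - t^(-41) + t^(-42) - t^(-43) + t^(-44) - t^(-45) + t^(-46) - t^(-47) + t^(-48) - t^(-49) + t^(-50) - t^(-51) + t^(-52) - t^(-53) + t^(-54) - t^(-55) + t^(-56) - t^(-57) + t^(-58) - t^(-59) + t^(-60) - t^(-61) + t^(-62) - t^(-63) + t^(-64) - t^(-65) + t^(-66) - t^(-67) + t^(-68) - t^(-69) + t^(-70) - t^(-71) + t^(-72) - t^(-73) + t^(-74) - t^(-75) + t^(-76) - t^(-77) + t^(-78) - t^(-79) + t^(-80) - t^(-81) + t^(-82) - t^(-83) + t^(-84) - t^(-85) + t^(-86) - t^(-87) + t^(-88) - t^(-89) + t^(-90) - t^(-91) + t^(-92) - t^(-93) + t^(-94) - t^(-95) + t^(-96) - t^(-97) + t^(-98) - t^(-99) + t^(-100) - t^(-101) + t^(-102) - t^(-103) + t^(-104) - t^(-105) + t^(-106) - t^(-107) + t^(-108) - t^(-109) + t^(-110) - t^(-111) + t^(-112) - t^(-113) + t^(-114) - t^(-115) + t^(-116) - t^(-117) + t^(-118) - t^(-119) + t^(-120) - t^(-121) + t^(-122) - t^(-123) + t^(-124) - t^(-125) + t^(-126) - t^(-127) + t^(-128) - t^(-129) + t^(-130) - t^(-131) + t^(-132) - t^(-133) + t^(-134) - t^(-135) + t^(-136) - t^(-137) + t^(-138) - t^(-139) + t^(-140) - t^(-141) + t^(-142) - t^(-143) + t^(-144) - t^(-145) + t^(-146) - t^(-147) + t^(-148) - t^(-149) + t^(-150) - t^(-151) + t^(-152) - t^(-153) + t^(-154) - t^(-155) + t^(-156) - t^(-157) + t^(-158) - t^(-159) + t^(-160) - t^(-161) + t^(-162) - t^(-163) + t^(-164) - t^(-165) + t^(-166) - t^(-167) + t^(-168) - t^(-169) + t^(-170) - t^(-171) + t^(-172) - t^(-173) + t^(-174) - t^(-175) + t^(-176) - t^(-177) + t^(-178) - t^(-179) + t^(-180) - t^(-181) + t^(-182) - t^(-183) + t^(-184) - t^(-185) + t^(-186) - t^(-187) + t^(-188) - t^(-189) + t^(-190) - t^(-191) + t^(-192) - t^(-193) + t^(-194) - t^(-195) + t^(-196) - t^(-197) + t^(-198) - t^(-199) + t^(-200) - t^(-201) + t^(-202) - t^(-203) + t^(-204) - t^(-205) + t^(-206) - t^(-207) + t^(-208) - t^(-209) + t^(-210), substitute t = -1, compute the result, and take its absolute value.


Step 1: The polynomial has 421 terms with alternating signs, exponents from 210 down to -210.
Step 2: Substitute t = -1. The i-th term has coefficient (-1)^i and exponent (m-i),
  so its value is (-1)^i * (-1)^(m-i) = (-1)^m = 1 for every i.
Step 3: All 421 terms equal 1, so Delta(-1) = 421 * (1) = 421
Step 4: |Delta(-1)| = 421

421


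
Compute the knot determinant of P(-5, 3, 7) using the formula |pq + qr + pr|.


Step 1: Compute pq + qr + pr.
pq = (-5)*3 = -15
qr = 3*7 = 21
pr = (-5)*7 = -35
pq + qr + pr = -15 + 21 + (-35) = -29
Step 2: Take absolute value.
det(P(-5,3,7)) = |-29| = 29

29


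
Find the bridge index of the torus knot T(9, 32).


The bridge number of T(p,q) is min(p,q).
min(9, 32) = 9

9


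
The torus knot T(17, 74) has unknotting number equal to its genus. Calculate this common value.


For a torus knot T(p,q), both the unknotting number and genus equal (p-1)(q-1)/2.
= (17-1)(74-1)/2
= 16*73/2
= 1168/2 = 584

584


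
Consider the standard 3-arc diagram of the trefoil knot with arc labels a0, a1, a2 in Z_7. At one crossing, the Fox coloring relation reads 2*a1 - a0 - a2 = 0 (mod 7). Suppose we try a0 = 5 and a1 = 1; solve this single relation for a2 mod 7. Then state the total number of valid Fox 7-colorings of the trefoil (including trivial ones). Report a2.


Step 1: Apply the given crossing relation 2*a1 - a0 - a2 = 0 (mod 7).
  a2 = 2*a1 - a0 mod 7
  a2 = 2*1 - 5 mod 7
  a2 = 2 - 5 mod 7
  a2 = -3 mod 7 = 4
Step 2: The trefoil has determinant 3.
  Number of Fox p-colorings (p prime) is p^2 if p = 3, else p.
  Since 7 does not divide 3, only trivial (constant) colorings exist.
  (So the trial a0 = 5, a1 = 1 with a0 != a1 does NOT extend to a valid coloring of the whole trefoil: the other two crossing relations require 3*(a1 - a0) = 0 (mod 7), which fails.)
  Total colorings = 7
Step 3: a2 = 4, total Fox 7-colorings = 7

4


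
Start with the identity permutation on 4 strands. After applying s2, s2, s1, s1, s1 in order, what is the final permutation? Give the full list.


Starting with identity [1, 2, 3, 4].
Apply generators in sequence:
  After s2: [1, 3, 2, 4]
  After s2: [1, 2, 3, 4]
  After s1: [2, 1, 3, 4]
  After s1: [1, 2, 3, 4]
  After s1: [2, 1, 3, 4]
Final permutation: [2, 1, 3, 4]

[2, 1, 3, 4]


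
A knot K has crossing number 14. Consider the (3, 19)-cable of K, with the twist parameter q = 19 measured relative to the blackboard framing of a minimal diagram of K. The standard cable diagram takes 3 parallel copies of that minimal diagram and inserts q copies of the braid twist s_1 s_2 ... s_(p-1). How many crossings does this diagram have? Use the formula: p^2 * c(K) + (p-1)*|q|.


Step 1: Each of the c(K) crossings of the companion diagram becomes p*p = p^2 crossings among the p parallel strands, and each of the |q| twists s_1 s_2 ... s_(p-1) adds (p-1) crossings.
  Crossings = p^2 * c(K) + (p-1)*|q|
Step 2: = 3^2 * 14 + (3-1)*19
Step 3: = 9*14 + 2*19
Step 4: = 126 + 38 = 164

164


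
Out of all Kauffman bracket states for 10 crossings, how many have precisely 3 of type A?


We choose which 3 of 10 crossings get A-smoothings.
C(10, 3) = 10! / (3! * 7!)
= 120

120


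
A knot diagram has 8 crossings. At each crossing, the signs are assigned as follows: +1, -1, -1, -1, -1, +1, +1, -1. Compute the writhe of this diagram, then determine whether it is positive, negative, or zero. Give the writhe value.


Step 1: Count positive crossings (+1).
Positive crossings: 3
Step 2: Count negative crossings (-1).
Negative crossings: 5
Step 3: Writhe = (positive) - (negative)
w = 3 - 5 = -2
Step 4: |w| = 2, and w is negative

-2


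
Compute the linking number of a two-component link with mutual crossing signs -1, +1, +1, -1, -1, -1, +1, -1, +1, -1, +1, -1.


Step 1: Count positive crossings: 5
Step 2: Count negative crossings: 7
Step 3: Sum of signs = 5 - 7 = -2
Step 4: Linking number = sum/2 = -2/2 = -1

-1


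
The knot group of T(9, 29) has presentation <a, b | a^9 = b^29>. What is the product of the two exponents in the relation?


The relation is a^9 = b^29.
Product of exponents = 9 * 29
= 261

261


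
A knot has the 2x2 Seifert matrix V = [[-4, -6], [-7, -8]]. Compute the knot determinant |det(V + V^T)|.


Step 1: Form V + V^T where V = [[-4, -6], [-7, -8]]
  V^T = [[-4, -7], [-6, -8]]
  V + V^T = [[-8, -13], [-13, -16]]
Step 2: det(V + V^T) = (-8)*(-16) - (-13)*(-13)
  = 128 - 169 = -41
Step 3: Knot determinant = |det(V + V^T)| = |-41| = 41

41


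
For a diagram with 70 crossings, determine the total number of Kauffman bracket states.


Each crossing contributes 2 choices (A-smoothing or B-smoothing).
Total states = 2^70 = 1180591620717411303424

1180591620717411303424


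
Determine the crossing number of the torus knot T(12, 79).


For a torus knot T(p, q) with gcd(p,q)=1,
the crossing number is min(p*(q-1), q*(p-1)).
p*(q-1) = 12*78 = 936
q*(p-1) = 79*11 = 869
min(936, 869) = 869

869


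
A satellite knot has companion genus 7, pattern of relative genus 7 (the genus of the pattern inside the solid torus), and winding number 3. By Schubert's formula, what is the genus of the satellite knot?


Schubert: g(satellite) = g_rel(pattern) + |winding| * g(companion),
where g_rel(pattern) is the genus of the pattern relative to the solid torus.
= 7 + 3 * 7
= 7 + 21 = 28

28


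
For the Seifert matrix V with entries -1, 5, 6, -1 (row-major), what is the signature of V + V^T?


Step 1: V + V^T = [[-2, 11], [11, -2]]
Step 2: trace = -4, det = -117
Step 3: Discriminant = (-4)^2 - 4*(-117) = 484
Step 4: Eigenvalues: 9, -13
Step 5: Signature = (# positive eigenvalues) - (# negative eigenvalues) = 0

0


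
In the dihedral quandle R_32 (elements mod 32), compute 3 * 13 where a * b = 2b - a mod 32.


3 * 13 = 2*13 - 3 mod 32
= 26 - 3 mod 32
= 23 mod 32 = 23

23


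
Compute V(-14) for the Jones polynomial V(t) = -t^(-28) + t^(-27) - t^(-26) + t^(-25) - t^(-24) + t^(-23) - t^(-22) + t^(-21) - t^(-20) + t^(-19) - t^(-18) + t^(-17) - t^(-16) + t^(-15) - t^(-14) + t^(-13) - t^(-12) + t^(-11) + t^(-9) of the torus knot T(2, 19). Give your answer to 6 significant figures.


Substituting t = -14 into V(t) = -t^(-28) + t^(-27) - t^(-26) + t^(-25) - t^(-24) + t^(-23) - t^(-22) + t^(-21) - t^(-20) + t^(-19) - t^(-18) + t^(-17) - t^(-16) + t^(-15) - t^(-14) + t^(-13) - t^(-12) + t^(-11) + t^(-9):
  (-)t^(-28) = -8.09869e-33
  (+)t^(-27) = -1.13382e-31
  (-)t^(-26) = -1.58734e-30
  (+)t^(-25) = -2.22228e-29
  (-)t^(-24) = -3.11119e-28
  (+)t^(-23) = -4.35567e-27
  (-)t^(-22) = -6.09794e-26
  (+)t^(-21) = -8.53712e-25
  (-)t^(-20) = -1.1952e-23
  (+)t^(-19) = -1.67327e-22
  (-)t^(-18) = -2.34258e-21
  (+)t^(-17) = -3.27962e-20
  (-)t^(-16) = -4.59147e-19
  (+)t^(-15) = -6.42805e-18
  (-)t^(-14) = -8.99927e-17
  (+)t^(-13) = -1.2599e-15
  (-)t^(-12) = -1.76386e-14
  (+)t^(-11) = -2.4694e-13
  (+)t^(-9) = -4.84003e-11
Sum = (-8.09869e-33) + (-1.13382e-31) + (-1.58734e-30) + (-2.22228e-29) + (-3.11119e-28) + (-4.35567e-27) + (-6.09794e-26) + (-8.53712e-25) + (-1.1952e-23) + (-1.67327e-22) + (-2.34258e-21) + (-3.27962e-20) + (-4.59147e-19) + (-6.42805e-18) + (-8.99927e-17) + (-1.2599e-15) + (-1.76386e-14) + (-2.4694e-13) + (-4.84003e-11)
= -4.866619373e-11
Rounded to 6 significant figures: -4.86662e-11

-4.86662e-11


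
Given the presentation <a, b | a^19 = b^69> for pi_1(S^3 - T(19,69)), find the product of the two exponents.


The relation is a^19 = b^69.
Product of exponents = 19 * 69
= 1311

1311


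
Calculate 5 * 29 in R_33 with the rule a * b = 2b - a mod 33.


5 * 29 = 2*29 - 5 mod 33
= 58 - 5 mod 33
= 53 mod 33 = 20

20


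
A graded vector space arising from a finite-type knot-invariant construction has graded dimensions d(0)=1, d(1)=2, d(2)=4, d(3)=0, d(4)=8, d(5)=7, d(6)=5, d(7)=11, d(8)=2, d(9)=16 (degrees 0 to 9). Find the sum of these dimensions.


Total dimension = d(0) + d(1) + ... + d(9)
= 1 + 2 + 4 + 0 + 8 + 7 + 5 + 11 + 2 + 16
= 56

56


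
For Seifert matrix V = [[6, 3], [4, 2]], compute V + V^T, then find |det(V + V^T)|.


Step 1: Form V + V^T where V = [[6, 3], [4, 2]]
  V^T = [[6, 4], [3, 2]]
  V + V^T = [[12, 7], [7, 4]]
Step 2: det(V + V^T) = 12*4 - 7*7
  = 48 - 49 = -1
Step 3: Knot determinant = |det(V + V^T)| = |-1| = 1

1


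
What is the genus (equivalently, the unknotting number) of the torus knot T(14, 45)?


For a torus knot T(p,q), both the unknotting number and genus equal (p-1)(q-1)/2.
= (14-1)(45-1)/2
= 13*44/2
= 572/2 = 286

286


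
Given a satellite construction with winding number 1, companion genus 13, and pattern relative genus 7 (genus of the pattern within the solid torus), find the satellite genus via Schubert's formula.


Schubert: g(satellite) = g_rel(pattern) + |winding| * g(companion),
where g_rel(pattern) is the genus of the pattern relative to the solid torus.
= 7 + 1 * 13
= 7 + 13 = 20

20


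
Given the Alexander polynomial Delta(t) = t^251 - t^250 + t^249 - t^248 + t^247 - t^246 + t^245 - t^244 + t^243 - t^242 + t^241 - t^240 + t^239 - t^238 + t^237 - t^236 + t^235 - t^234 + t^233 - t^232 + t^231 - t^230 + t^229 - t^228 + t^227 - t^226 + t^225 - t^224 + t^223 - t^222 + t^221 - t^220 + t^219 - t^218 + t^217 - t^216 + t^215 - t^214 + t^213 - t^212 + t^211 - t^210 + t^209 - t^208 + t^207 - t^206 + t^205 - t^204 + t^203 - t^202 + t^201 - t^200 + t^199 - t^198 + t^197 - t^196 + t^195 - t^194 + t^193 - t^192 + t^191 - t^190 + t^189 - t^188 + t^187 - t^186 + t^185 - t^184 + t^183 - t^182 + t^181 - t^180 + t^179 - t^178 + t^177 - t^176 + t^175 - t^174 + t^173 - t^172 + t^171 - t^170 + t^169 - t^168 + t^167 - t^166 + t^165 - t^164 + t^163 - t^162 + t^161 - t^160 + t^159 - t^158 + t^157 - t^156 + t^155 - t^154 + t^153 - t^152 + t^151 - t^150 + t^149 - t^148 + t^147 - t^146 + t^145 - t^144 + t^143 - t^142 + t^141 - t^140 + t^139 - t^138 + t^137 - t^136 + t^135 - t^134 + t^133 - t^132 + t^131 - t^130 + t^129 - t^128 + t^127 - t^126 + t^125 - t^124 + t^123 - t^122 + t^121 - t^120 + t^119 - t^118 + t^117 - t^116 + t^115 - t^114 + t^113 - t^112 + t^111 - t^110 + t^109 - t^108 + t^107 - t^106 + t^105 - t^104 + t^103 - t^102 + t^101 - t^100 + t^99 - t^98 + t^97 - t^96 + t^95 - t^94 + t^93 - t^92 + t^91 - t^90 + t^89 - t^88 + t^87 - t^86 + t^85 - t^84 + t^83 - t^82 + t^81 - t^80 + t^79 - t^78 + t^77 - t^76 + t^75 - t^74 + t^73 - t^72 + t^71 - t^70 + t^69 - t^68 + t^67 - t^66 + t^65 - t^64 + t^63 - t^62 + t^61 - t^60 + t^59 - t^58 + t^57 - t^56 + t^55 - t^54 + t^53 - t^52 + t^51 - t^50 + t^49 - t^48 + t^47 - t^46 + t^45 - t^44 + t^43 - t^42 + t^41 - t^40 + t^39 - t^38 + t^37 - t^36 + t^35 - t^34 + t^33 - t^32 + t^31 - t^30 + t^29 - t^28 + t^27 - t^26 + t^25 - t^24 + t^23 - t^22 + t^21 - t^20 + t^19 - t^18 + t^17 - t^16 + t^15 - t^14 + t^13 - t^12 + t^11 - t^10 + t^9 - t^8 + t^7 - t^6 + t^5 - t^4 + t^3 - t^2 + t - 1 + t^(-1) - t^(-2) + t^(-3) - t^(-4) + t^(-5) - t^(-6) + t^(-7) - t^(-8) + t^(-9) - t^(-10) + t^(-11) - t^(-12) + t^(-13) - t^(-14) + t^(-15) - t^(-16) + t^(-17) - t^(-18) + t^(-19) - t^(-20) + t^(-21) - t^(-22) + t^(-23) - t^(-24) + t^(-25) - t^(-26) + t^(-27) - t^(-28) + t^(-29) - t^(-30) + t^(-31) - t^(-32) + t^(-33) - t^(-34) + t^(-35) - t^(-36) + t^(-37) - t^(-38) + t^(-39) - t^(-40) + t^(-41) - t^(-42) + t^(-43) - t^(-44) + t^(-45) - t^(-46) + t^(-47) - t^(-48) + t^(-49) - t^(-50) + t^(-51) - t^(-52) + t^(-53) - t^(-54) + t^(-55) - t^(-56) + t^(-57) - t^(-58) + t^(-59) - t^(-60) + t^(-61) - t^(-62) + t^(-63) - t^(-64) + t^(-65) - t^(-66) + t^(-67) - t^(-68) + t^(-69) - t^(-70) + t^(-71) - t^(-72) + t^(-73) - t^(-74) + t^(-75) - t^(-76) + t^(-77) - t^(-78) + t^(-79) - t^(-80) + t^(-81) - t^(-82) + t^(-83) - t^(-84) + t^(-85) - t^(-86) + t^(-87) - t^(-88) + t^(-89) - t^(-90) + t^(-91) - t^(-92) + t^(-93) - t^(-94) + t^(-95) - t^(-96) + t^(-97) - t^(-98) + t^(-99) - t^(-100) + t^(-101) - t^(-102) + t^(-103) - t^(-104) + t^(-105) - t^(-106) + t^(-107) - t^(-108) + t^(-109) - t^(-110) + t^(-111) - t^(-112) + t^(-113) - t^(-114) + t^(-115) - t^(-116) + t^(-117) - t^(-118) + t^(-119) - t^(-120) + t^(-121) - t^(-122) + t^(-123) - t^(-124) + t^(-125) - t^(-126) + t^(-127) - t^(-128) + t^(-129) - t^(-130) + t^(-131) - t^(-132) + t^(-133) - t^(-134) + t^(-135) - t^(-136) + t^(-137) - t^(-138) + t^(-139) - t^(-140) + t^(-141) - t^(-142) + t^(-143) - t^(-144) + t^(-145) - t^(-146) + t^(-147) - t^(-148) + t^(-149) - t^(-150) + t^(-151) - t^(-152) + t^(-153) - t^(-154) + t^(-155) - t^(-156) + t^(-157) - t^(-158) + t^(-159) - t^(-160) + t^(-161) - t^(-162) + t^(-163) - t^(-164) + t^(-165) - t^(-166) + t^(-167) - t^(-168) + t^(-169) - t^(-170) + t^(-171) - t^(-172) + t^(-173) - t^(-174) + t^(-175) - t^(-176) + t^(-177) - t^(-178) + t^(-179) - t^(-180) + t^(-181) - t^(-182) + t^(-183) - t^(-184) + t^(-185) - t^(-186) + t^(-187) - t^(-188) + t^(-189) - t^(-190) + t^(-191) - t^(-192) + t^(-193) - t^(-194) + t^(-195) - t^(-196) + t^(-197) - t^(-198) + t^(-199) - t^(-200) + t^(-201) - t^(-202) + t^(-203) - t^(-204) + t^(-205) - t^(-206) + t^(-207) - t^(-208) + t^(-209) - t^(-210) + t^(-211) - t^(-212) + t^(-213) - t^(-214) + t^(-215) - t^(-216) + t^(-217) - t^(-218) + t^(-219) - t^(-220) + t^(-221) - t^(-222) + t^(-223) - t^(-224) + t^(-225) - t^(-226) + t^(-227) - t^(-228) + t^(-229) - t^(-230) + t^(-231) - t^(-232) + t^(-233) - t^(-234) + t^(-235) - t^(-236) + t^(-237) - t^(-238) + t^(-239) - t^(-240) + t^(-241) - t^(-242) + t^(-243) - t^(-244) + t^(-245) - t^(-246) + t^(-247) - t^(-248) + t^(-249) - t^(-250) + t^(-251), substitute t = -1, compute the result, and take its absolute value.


Step 1: The polynomial has 503 terms with alternating signs, exponents from 251 down to -251.
Step 2: Substitute t = -1. The i-th term has coefficient (-1)^i and exponent (m-i),
  so its value is (-1)^i * (-1)^(m-i) = (-1)^m = -1 for every i.
Step 3: All 503 terms equal -1, so Delta(-1) = 503 * (-1) = -503
Step 4: |Delta(-1)| = 503

503


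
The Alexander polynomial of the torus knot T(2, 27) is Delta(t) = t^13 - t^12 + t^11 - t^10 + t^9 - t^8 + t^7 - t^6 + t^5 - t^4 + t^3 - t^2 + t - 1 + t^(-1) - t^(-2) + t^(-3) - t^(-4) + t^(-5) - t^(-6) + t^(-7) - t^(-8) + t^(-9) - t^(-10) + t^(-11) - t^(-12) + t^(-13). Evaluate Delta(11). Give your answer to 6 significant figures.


Substituting t = 11 into Delta(t) = t^13 - t^12 + t^11 - t^10 + t^9 - t^8 + t^7 - t^6 + t^5 - t^4 + t^3 - t^2 + t - 1 + t^(-1) - t^(-2) + t^(-3) - t^(-4) + t^(-5) - t^(-6) + t^(-7) - t^(-8) + t^(-9) - t^(-10) + t^(-11) - t^(-12) + t^(-13):
Term values: (34522712143931) + (-3138428376721) + (285311670611) + (-25937424601) + (2357947691) + (-214358881) + (19487171) + (-1771561) + (161051) + (-14641) + (1331) + (-121) + (11) + (-1) + (0.0909091) + (-0.00826446) + (0.000751315) + (-6.83013e-05) + (6.20921e-06) + (-5.64474e-07) + (5.13158e-08) + (-4.66507e-09) + (4.24098e-10) + (-3.85543e-11) + (3.50494e-12) + (-3.18631e-13) + (2.89664e-14)
Sum = 3.164581947e+13
Rounded to 6 significant figures: 3.16458e+13

3.16458e+13


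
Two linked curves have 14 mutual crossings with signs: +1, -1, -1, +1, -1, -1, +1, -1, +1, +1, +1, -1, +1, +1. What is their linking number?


Step 1: Count positive crossings: 8
Step 2: Count negative crossings: 6
Step 3: Sum of signs = 8 - 6 = 2
Step 4: Linking number = sum/2 = 2/2 = 1

1


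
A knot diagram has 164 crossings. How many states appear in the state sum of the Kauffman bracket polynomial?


Each crossing contributes 2 choices (A-smoothing or B-smoothing).
Total states = 2^164 = 23384026197294446691258957323460528314494920687616

23384026197294446691258957323460528314494920687616


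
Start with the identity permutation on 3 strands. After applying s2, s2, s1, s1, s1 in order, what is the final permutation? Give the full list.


Starting with identity [1, 2, 3].
Apply generators in sequence:
  After s2: [1, 3, 2]
  After s2: [1, 2, 3]
  After s1: [2, 1, 3]
  After s1: [1, 2, 3]
  After s1: [2, 1, 3]
Final permutation: [2, 1, 3]

[2, 1, 3]


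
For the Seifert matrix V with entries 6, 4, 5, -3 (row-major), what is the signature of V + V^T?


Step 1: V + V^T = [[12, 9], [9, -6]]
Step 2: trace = 6, det = -153
Step 3: Discriminant = 6^2 - 4*(-153) = 648
Step 4: Eigenvalues: 15.7279, -9.72792
Step 5: Signature = (# positive eigenvalues) - (# negative eigenvalues) = 0

0


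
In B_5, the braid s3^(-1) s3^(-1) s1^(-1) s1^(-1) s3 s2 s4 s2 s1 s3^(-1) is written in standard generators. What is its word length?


The word length counts the number of generators (including inverses).
Listing each generator: s3^(-1), s3^(-1), s1^(-1), s1^(-1), s3, s2, s4, s2, s1, s3^(-1)
There are 10 generators in this braid word.

10


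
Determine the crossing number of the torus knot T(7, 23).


For a torus knot T(p, q) with gcd(p,q)=1,
the crossing number is min(p*(q-1), q*(p-1)).
p*(q-1) = 7*22 = 154
q*(p-1) = 23*6 = 138
min(154, 138) = 138

138


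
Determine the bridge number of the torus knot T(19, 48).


The bridge number of T(p,q) is min(p,q).
min(19, 48) = 19

19


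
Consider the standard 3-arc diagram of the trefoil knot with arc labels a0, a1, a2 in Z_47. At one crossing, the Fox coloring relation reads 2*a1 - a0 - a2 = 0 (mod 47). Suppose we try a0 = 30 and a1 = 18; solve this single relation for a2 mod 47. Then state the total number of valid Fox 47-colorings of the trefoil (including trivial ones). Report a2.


Step 1: Apply the given crossing relation 2*a1 - a0 - a2 = 0 (mod 47).
  a2 = 2*a1 - a0 mod 47
  a2 = 2*18 - 30 mod 47
  a2 = 36 - 30 mod 47
  a2 = 6 mod 47 = 6
Step 2: The trefoil has determinant 3.
  Number of Fox p-colorings (p prime) is p^2 if p = 3, else p.
  Since 47 does not divide 3, only trivial (constant) colorings exist.
  (So the trial a0 = 30, a1 = 18 with a0 != a1 does NOT extend to a valid coloring of the whole trefoil: the other two crossing relations require 3*(a1 - a0) = 0 (mod 47), which fails.)
  Total colorings = 47
Step 3: a2 = 6, total Fox 47-colorings = 47

6


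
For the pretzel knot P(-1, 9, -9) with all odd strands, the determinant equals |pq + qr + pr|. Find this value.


Step 1: Compute pq + qr + pr.
pq = (-1)*9 = -9
qr = 9*(-9) = -81
pr = (-1)*(-9) = 9
pq + qr + pr = -9 + (-81) + 9 = -81
Step 2: Take absolute value.
det(P(-1,9,-9)) = |-81| = 81

81


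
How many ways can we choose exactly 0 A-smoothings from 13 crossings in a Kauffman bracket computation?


We choose which 0 of 13 crossings get A-smoothings.
C(13, 0) = 13! / (0! * 13!)
= 1

1


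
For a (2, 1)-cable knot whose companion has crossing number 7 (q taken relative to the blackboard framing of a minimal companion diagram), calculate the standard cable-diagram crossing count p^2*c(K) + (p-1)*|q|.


Step 1: Each of the c(K) crossings of the companion diagram becomes p*p = p^2 crossings among the p parallel strands, and each of the |q| twists s_1 s_2 ... s_(p-1) adds (p-1) crossings.
  Crossings = p^2 * c(K) + (p-1)*|q|
Step 2: = 2^2 * 7 + (2-1)*1
Step 3: = 4*7 + 1*1
Step 4: = 28 + 1 = 29

29


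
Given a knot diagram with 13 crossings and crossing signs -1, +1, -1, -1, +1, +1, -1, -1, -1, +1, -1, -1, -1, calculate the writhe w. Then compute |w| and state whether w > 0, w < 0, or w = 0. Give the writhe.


Step 1: Count positive crossings (+1).
Positive crossings: 4
Step 2: Count negative crossings (-1).
Negative crossings: 9
Step 3: Writhe = (positive) - (negative)
w = 4 - 9 = -5
Step 4: |w| = 5, and w is negative

-5


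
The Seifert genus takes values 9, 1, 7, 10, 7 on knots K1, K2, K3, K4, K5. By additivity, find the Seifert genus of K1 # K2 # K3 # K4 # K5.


The Seifert genus is additive under connected sum.
Seifert genus(K1 # K2 # K3 # K4 # K5) = (9) + (1) + (7) + (10) + (7)
= 34

34


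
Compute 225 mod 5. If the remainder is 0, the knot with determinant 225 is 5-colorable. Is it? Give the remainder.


Step 1: A knot is p-colorable if and only if p divides its determinant.
Step 2: Compute 225 mod 5.
225 = 45 * 5 + 0
Step 3: 225 mod 5 = 0
Step 4: The knot is 5-colorable: yes

0


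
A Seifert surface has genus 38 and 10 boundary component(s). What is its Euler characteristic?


chi = 2 - 2g - b
= 2 - 2*38 - 10
= 2 - 76 - 10 = -84

-84


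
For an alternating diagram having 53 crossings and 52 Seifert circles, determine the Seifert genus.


For alternating knots, g = (c - s + 1)/2.
= (53 - 52 + 1)/2
= 2/2 = 1

1


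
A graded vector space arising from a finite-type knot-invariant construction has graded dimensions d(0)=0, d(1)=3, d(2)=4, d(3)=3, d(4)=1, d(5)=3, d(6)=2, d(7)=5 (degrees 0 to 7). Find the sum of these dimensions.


Total dimension = d(0) + d(1) + ... + d(7)
= 0 + 3 + 4 + 3 + 1 + 3 + 2 + 5
= 21

21


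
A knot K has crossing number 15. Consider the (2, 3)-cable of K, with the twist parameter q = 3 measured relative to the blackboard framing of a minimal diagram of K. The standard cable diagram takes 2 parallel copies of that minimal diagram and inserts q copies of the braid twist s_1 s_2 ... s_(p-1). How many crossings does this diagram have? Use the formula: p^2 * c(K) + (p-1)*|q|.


Step 1: Each of the c(K) crossings of the companion diagram becomes p*p = p^2 crossings among the p parallel strands, and each of the |q| twists s_1 s_2 ... s_(p-1) adds (p-1) crossings.
  Crossings = p^2 * c(K) + (p-1)*|q|
Step 2: = 2^2 * 15 + (2-1)*3
Step 3: = 4*15 + 1*3
Step 4: = 60 + 3 = 63

63


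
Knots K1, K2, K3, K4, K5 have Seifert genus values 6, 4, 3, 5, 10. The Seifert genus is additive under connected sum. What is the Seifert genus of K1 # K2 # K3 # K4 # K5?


The Seifert genus is additive under connected sum.
Seifert genus(K1 # K2 # K3 # K4 # K5) = (6) + (4) + (3) + (5) + (10)
= 28

28


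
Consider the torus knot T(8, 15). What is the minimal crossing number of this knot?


For a torus knot T(p, q) with gcd(p,q)=1,
the crossing number is min(p*(q-1), q*(p-1)).
p*(q-1) = 8*14 = 112
q*(p-1) = 15*7 = 105
min(112, 105) = 105

105


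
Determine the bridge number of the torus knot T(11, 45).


The bridge number of T(p,q) is min(p,q).
min(11, 45) = 11

11


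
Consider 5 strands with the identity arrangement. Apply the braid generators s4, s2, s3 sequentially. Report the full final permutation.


Starting with identity [1, 2, 3, 4, 5].
Apply generators in sequence:
  After s4: [1, 2, 3, 5, 4]
  After s2: [1, 3, 2, 5, 4]
  After s3: [1, 3, 5, 2, 4]
Final permutation: [1, 3, 5, 2, 4]

[1, 3, 5, 2, 4]


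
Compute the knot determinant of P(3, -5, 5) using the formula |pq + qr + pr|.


Step 1: Compute pq + qr + pr.
pq = 3*(-5) = -15
qr = (-5)*5 = -25
pr = 3*5 = 15
pq + qr + pr = -15 + (-25) + 15 = -25
Step 2: Take absolute value.
det(P(3,-5,5)) = |-25| = 25

25


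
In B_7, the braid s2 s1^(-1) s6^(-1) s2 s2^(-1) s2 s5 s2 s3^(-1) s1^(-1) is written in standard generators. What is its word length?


The word length counts the number of generators (including inverses).
Listing each generator: s2, s1^(-1), s6^(-1), s2, s2^(-1), s2, s5, s2, s3^(-1), s1^(-1)
There are 10 generators in this braid word.

10


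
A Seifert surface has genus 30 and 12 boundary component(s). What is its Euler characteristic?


chi = 2 - 2g - b
= 2 - 2*30 - 12
= 2 - 60 - 12 = -70

-70


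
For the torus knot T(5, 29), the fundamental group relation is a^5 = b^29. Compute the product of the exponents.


The relation is a^5 = b^29.
Product of exponents = 5 * 29
= 145

145


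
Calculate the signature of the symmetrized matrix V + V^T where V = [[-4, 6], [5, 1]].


Step 1: V + V^T = [[-8, 11], [11, 2]]
Step 2: trace = -6, det = -137
Step 3: Discriminant = (-6)^2 - 4*(-137) = 584
Step 4: Eigenvalues: 9.08305, -15.083
Step 5: Signature = (# positive eigenvalues) - (# negative eigenvalues) = 0

0


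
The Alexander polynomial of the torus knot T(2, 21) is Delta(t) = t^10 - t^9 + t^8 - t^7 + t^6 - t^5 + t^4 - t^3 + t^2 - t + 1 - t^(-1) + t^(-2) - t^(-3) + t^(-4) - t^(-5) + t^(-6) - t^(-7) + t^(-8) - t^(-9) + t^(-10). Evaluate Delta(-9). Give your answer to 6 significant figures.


Substituting t = -9 into Delta(t) = t^10 - t^9 + t^8 - t^7 + t^6 - t^5 + t^4 - t^3 + t^2 - t + 1 - t^(-1) + t^(-2) - t^(-3) + t^(-4) - t^(-5) + t^(-6) - t^(-7) + t^(-8) - t^(-9) + t^(-10):
Term values: (3486784401) + (387420489) + (43046721) + (4782969) + (531441) + (59049) + (6561) + (729) + (81) + (9) + (1) + (0.111111) + (0.0123457) + (0.00137174) + (0.000152416) + (1.69351e-05) + (1.88168e-06) + (2.09075e-07) + (2.32306e-08) + (2.58117e-09) + (2.86797e-10)
Sum = 3922632451
Rounded to 6 significant figures: 3.92263e+09

3.92263e+09


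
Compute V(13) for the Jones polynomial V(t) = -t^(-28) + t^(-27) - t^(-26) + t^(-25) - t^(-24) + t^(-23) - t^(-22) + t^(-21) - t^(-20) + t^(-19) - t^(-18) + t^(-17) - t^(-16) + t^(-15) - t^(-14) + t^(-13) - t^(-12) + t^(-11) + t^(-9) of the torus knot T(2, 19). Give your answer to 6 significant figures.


Substituting t = 13 into V(t) = -t^(-28) + t^(-27) - t^(-26) + t^(-25) - t^(-24) + t^(-23) - t^(-22) + t^(-21) - t^(-20) + t^(-19) - t^(-18) + t^(-17) - t^(-16) + t^(-15) - t^(-14) + t^(-13) - t^(-12) + t^(-11) + t^(-9):
  (-)t^(-28) = -6.45039e-32
  (+)t^(-27) = 8.38551e-31
  (-)t^(-26) = -1.09012e-29
  (+)t^(-25) = 1.41715e-28
  (-)t^(-24) = -1.8423e-27
  (+)t^(-23) = 2.39499e-26
  (-)t^(-22) = -3.11348e-25
  (+)t^(-21) = 4.04753e-24
  (-)t^(-20) = -5.26178e-23
  (+)t^(-19) = 6.84032e-22
  (-)t^(-18) = -8.89241e-21
  (+)t^(-17) = 1.15601e-19
  (-)t^(-16) = -1.50282e-18
  (+)t^(-15) = 1.95366e-17
  (-)t^(-14) = -2.53976e-16
  (+)t^(-13) = 3.30169e-15
  (-)t^(-12) = -4.2922e-14
  (+)t^(-11) = 5.57986e-13
  (+)t^(-9) = 9.42996e-11
Sum = (-6.45039e-32) + (8.38551e-31) + (-1.09012e-29) + (1.41715e-28) + (-1.8423e-27) + (2.39499e-26) + (-3.11348e-25) + (4.04753e-24) + (-5.26178e-23) + (6.84032e-22) + (-8.89241e-21) + (1.15601e-19) + (-1.50282e-18) + (1.95366e-17) + (-2.53976e-16) + (3.30169e-15) + (-4.2922e-14) + (5.57986e-13) + (9.42996e-11)
= 9.481772502e-11
Rounded to 6 significant figures: 9.48177e-11

9.48177e-11


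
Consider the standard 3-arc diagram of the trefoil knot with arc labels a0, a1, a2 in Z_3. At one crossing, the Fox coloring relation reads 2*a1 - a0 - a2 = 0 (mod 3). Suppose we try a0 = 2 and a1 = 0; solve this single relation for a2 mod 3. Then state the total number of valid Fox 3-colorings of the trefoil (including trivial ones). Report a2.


Step 1: Apply the given crossing relation 2*a1 - a0 - a2 = 0 (mod 3).
  a2 = 2*a1 - a0 mod 3
  a2 = 2*0 - 2 mod 3
  a2 = 0 - 2 mod 3
  a2 = -2 mod 3 = 1
Step 2: The trefoil has determinant 3.
  Number of Fox p-colorings (p prime) is p^2 if p = 3, else p.
  Since p = 3 divides det = 3, the trefoil is 3-colorable.
  (Indeed for p = 3 any choice of a0, a1 extends to a valid coloring; the trial (a0, a1, a2) = (2, 0, 1) satisfies all three crossing relations.)
  Total colorings = 3^2 = 9
Step 3: a2 = 1, total Fox 3-colorings = 9

1


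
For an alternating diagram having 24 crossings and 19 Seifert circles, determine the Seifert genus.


For alternating knots, g = (c - s + 1)/2.
= (24 - 19 + 1)/2
= 6/2 = 3

3


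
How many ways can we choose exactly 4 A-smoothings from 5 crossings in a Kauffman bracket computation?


We choose which 4 of 5 crossings get A-smoothings.
C(5, 4) = 5! / (4! * 1!)
= 5

5


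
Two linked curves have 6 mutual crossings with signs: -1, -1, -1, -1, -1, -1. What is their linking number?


Step 1: Count positive crossings: 0
Step 2: Count negative crossings: 6
Step 3: Sum of signs = 0 - 6 = -6
Step 4: Linking number = sum/2 = -6/2 = -3

-3


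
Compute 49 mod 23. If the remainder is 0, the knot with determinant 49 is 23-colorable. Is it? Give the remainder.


Step 1: A knot is p-colorable if and only if p divides its determinant.
Step 2: Compute 49 mod 23.
49 = 2 * 23 + 3
Step 3: 49 mod 23 = 3
Step 4: The knot is 23-colorable: no

3


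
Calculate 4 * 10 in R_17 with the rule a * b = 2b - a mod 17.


4 * 10 = 2*10 - 4 mod 17
= 20 - 4 mod 17
= 16 mod 17 = 16

16


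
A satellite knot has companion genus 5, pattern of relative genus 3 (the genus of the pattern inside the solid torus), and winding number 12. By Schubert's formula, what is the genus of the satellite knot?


Schubert: g(satellite) = g_rel(pattern) + |winding| * g(companion),
where g_rel(pattern) is the genus of the pattern relative to the solid torus.
= 3 + 12 * 5
= 3 + 60 = 63

63


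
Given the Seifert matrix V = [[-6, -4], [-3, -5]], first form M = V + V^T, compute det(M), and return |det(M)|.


Step 1: Form V + V^T where V = [[-6, -4], [-3, -5]]
  V^T = [[-6, -3], [-4, -5]]
  V + V^T = [[-12, -7], [-7, -10]]
Step 2: det(V + V^T) = (-12)*(-10) - (-7)*(-7)
  = 120 - 49 = 71
Step 3: Knot determinant = |det(V + V^T)| = |71| = 71

71


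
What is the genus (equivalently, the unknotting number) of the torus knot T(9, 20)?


For a torus knot T(p,q), both the unknotting number and genus equal (p-1)(q-1)/2.
= (9-1)(20-1)/2
= 8*19/2
= 152/2 = 76

76


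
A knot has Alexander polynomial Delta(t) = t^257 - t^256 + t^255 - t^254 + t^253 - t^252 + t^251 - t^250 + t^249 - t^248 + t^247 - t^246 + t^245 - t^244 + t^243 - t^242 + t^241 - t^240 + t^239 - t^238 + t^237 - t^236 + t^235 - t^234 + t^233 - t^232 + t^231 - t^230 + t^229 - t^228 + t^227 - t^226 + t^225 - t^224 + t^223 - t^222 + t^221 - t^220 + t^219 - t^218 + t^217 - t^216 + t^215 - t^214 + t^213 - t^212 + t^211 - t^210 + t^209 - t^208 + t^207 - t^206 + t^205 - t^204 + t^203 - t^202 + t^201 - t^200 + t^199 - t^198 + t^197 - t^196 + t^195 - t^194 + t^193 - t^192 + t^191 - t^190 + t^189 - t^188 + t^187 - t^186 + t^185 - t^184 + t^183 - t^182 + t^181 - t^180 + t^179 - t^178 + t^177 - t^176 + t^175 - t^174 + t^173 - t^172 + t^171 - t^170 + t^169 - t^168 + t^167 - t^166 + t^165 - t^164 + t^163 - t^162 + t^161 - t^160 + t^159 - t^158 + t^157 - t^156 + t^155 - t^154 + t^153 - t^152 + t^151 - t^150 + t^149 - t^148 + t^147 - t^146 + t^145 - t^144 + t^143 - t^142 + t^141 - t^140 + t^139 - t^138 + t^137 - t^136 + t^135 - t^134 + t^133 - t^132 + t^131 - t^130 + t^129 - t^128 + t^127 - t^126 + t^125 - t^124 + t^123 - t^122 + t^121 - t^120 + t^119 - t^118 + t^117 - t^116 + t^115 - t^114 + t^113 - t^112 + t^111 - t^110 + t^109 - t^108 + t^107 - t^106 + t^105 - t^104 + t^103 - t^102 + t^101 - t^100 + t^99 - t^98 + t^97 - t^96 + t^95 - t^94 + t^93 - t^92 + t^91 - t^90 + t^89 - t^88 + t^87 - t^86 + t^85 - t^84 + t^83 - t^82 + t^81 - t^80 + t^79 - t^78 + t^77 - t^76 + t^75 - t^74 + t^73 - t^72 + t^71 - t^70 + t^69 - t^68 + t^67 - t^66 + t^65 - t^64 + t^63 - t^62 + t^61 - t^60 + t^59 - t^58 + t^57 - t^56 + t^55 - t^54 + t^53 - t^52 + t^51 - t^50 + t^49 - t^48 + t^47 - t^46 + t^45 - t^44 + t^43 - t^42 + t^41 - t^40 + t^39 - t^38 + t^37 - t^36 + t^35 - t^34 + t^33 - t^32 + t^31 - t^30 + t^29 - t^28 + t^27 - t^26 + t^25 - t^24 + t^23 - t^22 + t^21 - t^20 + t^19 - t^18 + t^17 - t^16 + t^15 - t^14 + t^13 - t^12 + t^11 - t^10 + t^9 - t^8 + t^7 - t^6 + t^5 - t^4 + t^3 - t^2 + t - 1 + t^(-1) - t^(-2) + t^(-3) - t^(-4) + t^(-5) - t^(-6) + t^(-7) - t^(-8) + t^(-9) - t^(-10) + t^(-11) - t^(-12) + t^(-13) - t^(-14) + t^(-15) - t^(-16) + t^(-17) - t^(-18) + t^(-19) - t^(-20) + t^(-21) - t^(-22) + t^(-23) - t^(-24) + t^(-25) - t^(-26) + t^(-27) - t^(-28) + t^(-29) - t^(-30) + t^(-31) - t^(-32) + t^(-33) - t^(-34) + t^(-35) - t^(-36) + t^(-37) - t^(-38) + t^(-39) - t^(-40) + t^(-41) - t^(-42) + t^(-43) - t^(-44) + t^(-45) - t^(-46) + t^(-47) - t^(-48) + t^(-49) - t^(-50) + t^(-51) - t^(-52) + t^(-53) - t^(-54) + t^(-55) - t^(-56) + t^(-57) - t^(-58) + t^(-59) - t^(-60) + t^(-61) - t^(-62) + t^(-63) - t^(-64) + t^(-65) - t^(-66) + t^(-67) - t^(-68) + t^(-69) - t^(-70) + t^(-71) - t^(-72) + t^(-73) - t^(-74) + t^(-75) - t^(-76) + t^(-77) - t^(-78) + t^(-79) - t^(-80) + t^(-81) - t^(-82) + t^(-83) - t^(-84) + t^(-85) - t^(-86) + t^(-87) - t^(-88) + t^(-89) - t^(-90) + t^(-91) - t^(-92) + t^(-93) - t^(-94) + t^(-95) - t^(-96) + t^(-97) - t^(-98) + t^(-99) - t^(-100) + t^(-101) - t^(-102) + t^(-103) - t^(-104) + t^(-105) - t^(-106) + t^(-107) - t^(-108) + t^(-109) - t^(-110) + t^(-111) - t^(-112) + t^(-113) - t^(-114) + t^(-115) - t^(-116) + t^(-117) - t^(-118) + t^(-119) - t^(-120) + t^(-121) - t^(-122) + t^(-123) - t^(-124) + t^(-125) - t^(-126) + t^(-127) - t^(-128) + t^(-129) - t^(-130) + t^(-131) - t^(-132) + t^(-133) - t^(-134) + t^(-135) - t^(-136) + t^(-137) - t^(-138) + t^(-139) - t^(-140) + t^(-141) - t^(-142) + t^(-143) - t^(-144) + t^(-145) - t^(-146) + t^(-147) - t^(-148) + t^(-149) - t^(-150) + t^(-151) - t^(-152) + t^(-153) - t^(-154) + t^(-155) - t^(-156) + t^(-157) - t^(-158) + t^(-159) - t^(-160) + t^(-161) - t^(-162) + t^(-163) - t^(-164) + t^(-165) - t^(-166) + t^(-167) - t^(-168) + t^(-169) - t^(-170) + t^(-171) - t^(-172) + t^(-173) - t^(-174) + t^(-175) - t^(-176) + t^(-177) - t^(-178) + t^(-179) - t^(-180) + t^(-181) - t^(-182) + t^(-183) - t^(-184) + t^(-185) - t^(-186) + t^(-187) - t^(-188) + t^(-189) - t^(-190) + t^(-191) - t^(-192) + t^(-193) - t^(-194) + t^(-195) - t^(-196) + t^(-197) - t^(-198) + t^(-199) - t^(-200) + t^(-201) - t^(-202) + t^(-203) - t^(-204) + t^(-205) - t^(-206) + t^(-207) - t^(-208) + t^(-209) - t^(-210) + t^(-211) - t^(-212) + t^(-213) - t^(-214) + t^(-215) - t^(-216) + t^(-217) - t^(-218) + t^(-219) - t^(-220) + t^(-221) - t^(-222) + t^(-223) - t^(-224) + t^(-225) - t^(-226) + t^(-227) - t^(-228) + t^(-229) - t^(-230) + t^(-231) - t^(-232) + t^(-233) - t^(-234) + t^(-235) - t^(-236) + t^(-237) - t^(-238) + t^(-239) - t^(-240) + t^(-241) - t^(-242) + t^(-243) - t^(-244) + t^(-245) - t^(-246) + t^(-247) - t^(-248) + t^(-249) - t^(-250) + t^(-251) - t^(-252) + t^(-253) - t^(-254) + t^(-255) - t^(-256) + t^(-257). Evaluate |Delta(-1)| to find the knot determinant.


Step 1: The polynomial has 515 terms with alternating signs, exponents from 257 down to -257.
Step 2: Substitute t = -1. The i-th term has coefficient (-1)^i and exponent (m-i),
  so its value is (-1)^i * (-1)^(m-i) = (-1)^m = -1 for every i.
Step 3: All 515 terms equal -1, so Delta(-1) = 515 * (-1) = -515
Step 4: |Delta(-1)| = 515

515
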